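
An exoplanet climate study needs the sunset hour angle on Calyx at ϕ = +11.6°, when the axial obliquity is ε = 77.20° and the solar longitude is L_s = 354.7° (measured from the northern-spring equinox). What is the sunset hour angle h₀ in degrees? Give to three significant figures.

Solar declination: sin δ = sin ε · sin L_s = sin 77.20° × sin 354.7° = -0.09008, so δ = -5.168°.
cos h₀ = −tan ϕ · tan δ = −tan(+11.6°) × tan(-5.168°) = 0.0186, so h₀ = 1.5522 rad = 88.94°.

h₀ = 88.9°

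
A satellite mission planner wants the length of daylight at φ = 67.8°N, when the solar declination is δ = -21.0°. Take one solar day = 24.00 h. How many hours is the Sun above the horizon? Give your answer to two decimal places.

2.65 h

cos H₀ = −tan φ · tan δ = −tan(+67.8°) × tan(-21.000°) = 0.9406, so H₀ = 0.3463 rad = 19.84°.
Daylight = 2H₀/(2π) × 24.00 h = (0.3463/π) × 24.00 = 2.65 h.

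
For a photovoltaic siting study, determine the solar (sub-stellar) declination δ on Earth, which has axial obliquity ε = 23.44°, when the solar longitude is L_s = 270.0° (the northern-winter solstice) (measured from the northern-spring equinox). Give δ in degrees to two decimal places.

δ = -23.44°

sin δ = sin ε · sin L_s = sin 23.44° × sin 270.0° = -0.397789.
δ = arcsin(-0.397789) = -23.44°.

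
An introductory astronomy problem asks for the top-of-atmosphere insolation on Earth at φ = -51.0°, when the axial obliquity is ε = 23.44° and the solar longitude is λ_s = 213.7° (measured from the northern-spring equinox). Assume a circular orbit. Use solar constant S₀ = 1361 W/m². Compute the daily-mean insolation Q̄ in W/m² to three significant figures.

Q̄ ≈ 393 W/m²

Solar declination: sin δ = sin ε · sin λ_s = sin 23.44° × sin 213.7° = -0.22071, so δ = -12.751°.
cos H₀ = −tan(-51.0°) tan(-12.751°) = -0.2794, H₀ = 1.8540 rad.
Bracket: H₀ sin φ sin δ + cos φ cos δ sin H₀ = 1.8540×-0.77715×-0.22071 + 0.62932×0.97534×0.96016 = 0.318007 + 0.589347 = 0.907354.
Q̄ = (S₀/π) × [bracket] = (1361/π) × 0.907354 = 393.1 W/m².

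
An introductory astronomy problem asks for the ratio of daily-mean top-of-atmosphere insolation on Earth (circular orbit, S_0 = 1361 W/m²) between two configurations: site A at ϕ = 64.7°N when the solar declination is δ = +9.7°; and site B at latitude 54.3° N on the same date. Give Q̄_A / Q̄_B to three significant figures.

— Configuration A (ϕ=+64.7°):
cos h₀ = −tan(+64.7°) tan(+9.700°) = -0.3616, h₀ = 1.9408 rad.
Bracket: h₀ sin ϕ sin δ + cos ϕ cos δ sin h₀ = 1.9408×0.90408×0.16849 + 0.42736×0.98570×0.93233 = 0.295639 + 0.392743 = 0.688382.
Q̄ = (S_0/π) × [bracket] = (1361/π) × 0.688382 = 298.22 W/m².
— Configuration B (ϕ=+54.3°):
cos h₀ = −tan(+54.3°) tan(+9.700°) = -0.2379, h₀ = 1.8110 rad.
Bracket: h₀ sin ϕ sin δ + cos ϕ cos δ sin h₀ = 1.8110×0.81208×0.16849 + 0.58354×0.98570×0.97129 = 0.247794 + 0.558682 = 0.806476.
Q̄ = (S_0/π) × [bracket] = (1361/π) × 0.806476 = 349.38 W/m².
Ratio Q̄_A / Q̄_B = 298.22 / 349.38 = 0.8536.

Q̄_A / Q̄_B ≈ 0.854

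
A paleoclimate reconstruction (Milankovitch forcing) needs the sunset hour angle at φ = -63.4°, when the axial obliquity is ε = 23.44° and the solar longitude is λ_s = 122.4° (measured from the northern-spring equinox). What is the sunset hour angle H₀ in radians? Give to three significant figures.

H₀ = 0.778 rad

Solar declination: sin δ = sin ε · sin λ_s = sin 23.44° × sin 122.4° = 0.33586, so δ = +19.625°.
cos H₀ = −tan φ · tan δ = −tan(-63.4°) × tan(+19.625°) = 0.7121, so H₀ = 0.7784 rad = 44.60°.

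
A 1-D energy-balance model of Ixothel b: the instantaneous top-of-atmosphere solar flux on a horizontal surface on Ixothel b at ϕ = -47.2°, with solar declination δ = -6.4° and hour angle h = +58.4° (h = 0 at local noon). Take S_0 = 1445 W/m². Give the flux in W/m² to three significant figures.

cos θ_z = sin ϕ sin δ + cos ϕ cos δ cos h = 0.081788 + 0.353799 = 0.435587.
Flux = S_0 · cos θ_z = 1445 × 0.435587 = 629.4 W/m².

629 W/m²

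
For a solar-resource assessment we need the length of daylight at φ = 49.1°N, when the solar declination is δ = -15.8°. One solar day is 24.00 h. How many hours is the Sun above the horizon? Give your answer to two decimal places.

9.46 h

cos H₀ = −tan φ · tan δ = −tan(+49.1°) × tan(-15.800°) = 0.3267, so H₀ = 1.2380 rad = 70.93°.
Daylight = 2H₀/(2π) × 24.00 h = (1.2380/π) × 24.00 = 9.46 h.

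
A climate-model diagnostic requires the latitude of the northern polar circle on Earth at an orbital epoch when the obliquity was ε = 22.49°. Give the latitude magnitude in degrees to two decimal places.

The polar circle is the lowest latitude that experiences at least one full rotation of continuous daylight at the northern-summer solstice; it lies at |ϕ| = 90° − ε = 90° − 22.49° = 67.51°.

67.51°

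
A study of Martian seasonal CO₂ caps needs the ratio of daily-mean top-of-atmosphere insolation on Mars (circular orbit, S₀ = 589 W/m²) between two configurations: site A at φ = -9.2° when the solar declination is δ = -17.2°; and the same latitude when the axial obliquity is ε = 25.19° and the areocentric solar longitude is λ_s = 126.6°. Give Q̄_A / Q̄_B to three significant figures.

— Configuration A (φ=-9.2°):
cos H₀ = −tan(-9.2°) tan(-17.200°) = -0.0501, H₀ = 1.6210 rad.
Bracket: H₀ sin φ sin δ + cos φ cos δ sin H₀ = 1.6210×-0.15988×-0.29571 + 0.98714×0.95528×0.99874 = 0.076638 + 0.941807 = 1.018445.
Q̄ = (S₀/π) × [bracket] = (589/π) × 1.018445 = 190.94 W/m².
— Configuration B (φ=-9.2°):
sin δ = sin 25.19° × sin 126.6° = 0.34170, so δ = +19.980°.
cos H₀ = −tan(-9.2°) tan(+19.980°) = 0.0589, H₀ = 1.5119 rad.
Bracket: H₀ sin φ sin δ + cos φ cos δ sin H₀ = 1.5119×-0.15988×0.34170 + 0.98714×0.93981×0.99826 = -0.082597 + 0.926110 = 0.843513.
Q̄ = (S₀/π) × [bracket] = (589/π) × 0.843513 = 158.15 W/m².
Ratio Q̄_A / Q̄_B = 190.94 / 158.15 = 1.207.

Q̄_A / Q̄_B ≈ 1.21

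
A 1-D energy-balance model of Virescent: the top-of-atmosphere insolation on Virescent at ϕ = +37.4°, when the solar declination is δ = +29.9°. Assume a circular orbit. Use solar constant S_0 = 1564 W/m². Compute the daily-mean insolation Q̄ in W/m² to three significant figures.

Q̄ ≈ 613 W/m²

cos h₀ = −tan(+37.4°) tan(+29.900°) = -0.4396, h₀ = 2.0260 rad.
Bracket: h₀ sin ϕ sin δ + cos ϕ cos δ sin h₀ = 2.0260×0.60738×0.49849 + 0.79441×0.86690×0.89817 = 0.613418 + 0.618546 = 1.231964.
Q̄ = (S_0/π) × [bracket] = (1564/π) × 1.231964 = 613.3 W/m².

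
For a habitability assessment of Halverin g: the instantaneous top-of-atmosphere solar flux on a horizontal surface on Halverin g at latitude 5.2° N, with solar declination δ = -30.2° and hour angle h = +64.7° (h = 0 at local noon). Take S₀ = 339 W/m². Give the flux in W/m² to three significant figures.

109 W/m²

cos θ_z = sin φ sin δ + cos φ cos δ cos h = -0.045590 + 0.367835 = 0.322245.
Flux = S₀ · cos θ_z = 339 × 0.322245 = 109.2 W/m².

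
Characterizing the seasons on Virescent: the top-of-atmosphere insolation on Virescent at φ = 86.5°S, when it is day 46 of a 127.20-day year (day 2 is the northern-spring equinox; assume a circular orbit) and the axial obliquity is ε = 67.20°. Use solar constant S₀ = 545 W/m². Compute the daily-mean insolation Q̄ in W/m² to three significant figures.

Q̄ ≈ 0.00 W/m²

Solar longitude: λ_s = 360° × (46 − 2)/127.20 = 124.528°.
sin δ = sin 67.20° × sin 124.528° = 0.75947, so δ = +49.418°.
cos H₀ = −tan(-86.5°) tan(+49.418°) = 19.0877 ≥ 1 ⇒ polar night, H₀ = 0 and Q̄ = 0.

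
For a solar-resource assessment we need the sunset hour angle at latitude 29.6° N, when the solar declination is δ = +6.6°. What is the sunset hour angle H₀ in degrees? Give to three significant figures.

H₀ = 93.8°

cos H₀ = −tan φ · tan δ = −tan(+29.6°) × tan(+6.600°) = -0.0657, so H₀ = 1.6366 rad = 93.77°.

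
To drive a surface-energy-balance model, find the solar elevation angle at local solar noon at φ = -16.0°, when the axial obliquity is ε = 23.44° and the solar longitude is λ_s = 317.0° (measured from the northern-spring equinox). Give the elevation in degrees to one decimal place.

Solar declination: sin δ = sin ε · sin λ_s = sin 23.44° × sin 317.0° = -0.27129, so δ = -15.741°.
At local noon the hour angle is zero, so the zenith angle equals |φ − δ| = |-16.0° − (-15.741°)| = 0.259°.
Elevation = 90° − 0.259° = 89.7°.

89.7°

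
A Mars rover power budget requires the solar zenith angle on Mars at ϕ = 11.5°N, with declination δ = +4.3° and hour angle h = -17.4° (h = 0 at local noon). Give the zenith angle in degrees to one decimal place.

θ_z = 18.7°

cos θ_z = sin ϕ sin δ + cos ϕ cos δ cos h = 0.014948 + 0.932452 = 0.947400.
θ_z = arccos(0.947400) = 18.7°.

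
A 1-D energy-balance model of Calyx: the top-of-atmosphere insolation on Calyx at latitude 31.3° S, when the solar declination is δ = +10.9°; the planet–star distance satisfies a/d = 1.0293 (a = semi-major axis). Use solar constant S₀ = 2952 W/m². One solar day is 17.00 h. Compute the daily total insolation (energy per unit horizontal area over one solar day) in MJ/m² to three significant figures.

cos H₀ = −tan(-31.3°) tan(+10.900°) = 0.1171, H₀ = 1.4534 rad.
Bracket: H₀ sin φ sin δ + cos φ cos δ sin H₀ = 1.4534×-0.51952×0.18910 + 0.85446×0.98196×0.99312 = -0.142784 + 0.833273 = 0.690489.
Inverse-square distance factor (a/d)² = 1.0293² = 1.059458.
Q̄ = (S₀/π) × 1.059458 × [bracket] = (2952/π) × 1.059458 × 0.690489 = 687.40 W/m².
Daily total = Q̄ × 17.00 h × 3600 s/h = 687.40 × 17.00 × 3600 / 10⁶ = 42.07 MJ/m².

42.1 MJ/m²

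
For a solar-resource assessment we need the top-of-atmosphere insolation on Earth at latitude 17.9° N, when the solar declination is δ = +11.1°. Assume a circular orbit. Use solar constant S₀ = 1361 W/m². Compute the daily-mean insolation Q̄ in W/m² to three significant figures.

Q̄ ≈ 446 W/m²

cos H₀ = −tan(+17.9°) tan(+11.100°) = -0.0634, H₀ = 1.6342 rad.
Bracket: H₀ sin φ sin δ + cos φ cos δ sin H₀ = 1.6342×0.30736×0.19252 + 0.95159×0.98129×0.99799 = 0.096700 + 0.931909 = 1.028609.
Q̄ = (S₀/π) × [bracket] = (1361/π) × 1.028609 = 445.6 W/m².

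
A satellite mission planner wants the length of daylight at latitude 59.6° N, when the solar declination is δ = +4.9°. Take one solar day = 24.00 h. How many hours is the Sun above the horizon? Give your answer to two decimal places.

cos H₀ = −tan φ · tan δ = −tan(+59.6°) × tan(+4.900°) = -0.1461, so H₀ = 1.7174 rad = 98.40°.
Daylight = 2H₀/(2π) × 24.00 h = (1.7174/π) × 24.00 = 13.12 h.

13.12 h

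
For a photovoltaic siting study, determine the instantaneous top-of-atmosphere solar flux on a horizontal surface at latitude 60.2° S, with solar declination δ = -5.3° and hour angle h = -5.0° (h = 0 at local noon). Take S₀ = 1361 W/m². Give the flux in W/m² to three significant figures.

cos θ_z = sin φ sin δ + cos φ cos δ cos h = 0.080156 + 0.492966 = 0.573122.
Flux = S₀ · cos θ_z = 1361 × 0.573122 = 780.0 W/m².

780 W/m²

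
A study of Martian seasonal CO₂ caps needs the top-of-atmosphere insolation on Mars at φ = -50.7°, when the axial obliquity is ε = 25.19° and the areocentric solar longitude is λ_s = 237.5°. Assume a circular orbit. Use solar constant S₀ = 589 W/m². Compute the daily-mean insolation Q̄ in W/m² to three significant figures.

sin δ = sin 25.19° × sin 237.5° = -0.35897, so δ = -21.037°.
cos H₀ = −tan(-50.7°) tan(-21.037°) = -0.4699, H₀ = 2.0600 rad.
Bracket: H₀ sin φ sin δ + cos φ cos δ sin H₀ = 2.0600×-0.77384×-0.35897 + 0.63338×0.93335×0.88273 = 0.572238 + 0.521839 = 1.094077.
Q̄ = (S₀/π) × [bracket] = (589/π) × 1.094077 = 205.1 W/m².

Q̄ ≈ 205 W/m²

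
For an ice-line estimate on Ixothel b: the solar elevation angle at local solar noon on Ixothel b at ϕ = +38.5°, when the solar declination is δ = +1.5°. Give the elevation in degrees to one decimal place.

At local noon the hour angle is zero, so the zenith angle equals |ϕ − δ| = |+38.5° − (+1.500°)| = 37.000°.
Elevation = 90° − 37.000° = 53.0°.

53.0°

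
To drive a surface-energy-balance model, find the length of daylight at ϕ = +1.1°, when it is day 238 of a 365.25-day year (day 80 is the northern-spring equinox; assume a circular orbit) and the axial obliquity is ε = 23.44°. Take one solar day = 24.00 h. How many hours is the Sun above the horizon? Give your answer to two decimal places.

12.02 h

Solar longitude: L_s = 360° × (238 − 80)/365.25 = 155.729°.
sin δ = sin 23.44° × sin 155.729° = 0.16351, so δ = +9.411°.
cos h₀ = −tan ϕ · tan δ = −tan(+1.1°) × tan(+9.411°) = -0.0032, so h₀ = 1.5740 rad = 90.18°.
Daylight = 2h₀/(2π) × 24.00 h = (1.5740/π) × 24.00 = 12.02 h.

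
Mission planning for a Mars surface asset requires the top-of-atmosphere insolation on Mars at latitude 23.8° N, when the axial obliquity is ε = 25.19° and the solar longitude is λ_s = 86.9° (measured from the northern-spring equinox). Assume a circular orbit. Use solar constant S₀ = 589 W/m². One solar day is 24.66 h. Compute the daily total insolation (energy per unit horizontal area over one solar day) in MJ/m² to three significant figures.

Solar declination: sin δ = sin ε · sin λ_s = sin 25.19° × sin 86.9° = 0.42500, so δ = +25.151°.
cos H₀ = −tan(+23.8°) tan(+25.151°) = -0.2071, H₀ = 1.7794 rad.
Bracket: H₀ sin φ sin δ + cos φ cos δ sin H₀ = 1.7794×0.40355×0.42500 + 0.91496×0.90519×0.97832 = 0.305183 + 0.810257 = 1.115440.
Q̄ = (S₀/π) × [bracket] = (589/π) × 1.115440 = 209.13 W/m².
Daily total = Q̄ × 24.66 h × 3600 s/h = 209.13 × 24.66 × 3600 / 10⁶ = 18.57 MJ/m².

18.6 MJ/m²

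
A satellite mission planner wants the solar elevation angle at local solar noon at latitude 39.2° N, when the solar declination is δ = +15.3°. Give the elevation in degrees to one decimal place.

At local noon the hour angle is zero, so the zenith angle equals |ϕ − δ| = |+39.2° − (+15.300°)| = 23.900°.
Elevation = 90° − 23.900° = 66.1°.

66.1°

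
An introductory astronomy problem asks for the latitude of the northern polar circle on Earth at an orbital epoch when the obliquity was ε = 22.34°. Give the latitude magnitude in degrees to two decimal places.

The polar circle is the lowest latitude that experiences at least one full rotation of continuous daylight at the northern-summer solstice; it lies at |φ| = 90° − ε = 90° − 22.34° = 67.66°.

67.66°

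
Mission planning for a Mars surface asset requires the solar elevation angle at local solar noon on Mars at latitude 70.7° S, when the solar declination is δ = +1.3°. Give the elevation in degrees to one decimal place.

At local noon the hour angle is zero, so the zenith angle equals |φ − δ| = |-70.7° − (+1.300°)| = 72.000°.
Elevation = 90° − 72.000° = 18.0°.

18.0°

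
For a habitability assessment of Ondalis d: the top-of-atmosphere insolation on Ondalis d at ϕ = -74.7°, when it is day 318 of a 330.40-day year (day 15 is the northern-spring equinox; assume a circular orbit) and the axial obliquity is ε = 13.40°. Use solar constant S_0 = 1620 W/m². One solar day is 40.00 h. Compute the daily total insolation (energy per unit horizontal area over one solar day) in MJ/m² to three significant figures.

Solar longitude: L_s = 360° × (318 − 15)/330.40 = 330.145°.
sin δ = sin 13.40° × sin 330.145° = -0.11536, so δ = -6.625°.
cos h₀ = −tan(-74.7°) tan(-6.625°) = -0.4245, h₀ = 2.0092 rad.
Bracket: h₀ sin ϕ sin δ + cos ϕ cos δ sin h₀ = 2.0092×-0.96456×-0.11536 + 0.26387×0.99332×0.90541 = 0.223567 + 0.237315 = 0.460882.
Q̄ = (S_0/π) × [bracket] = (1620/π) × 0.460882 = 237.66 W/m².
Daily total = Q̄ × 40.00 h × 3600 s/h = 237.66 × 40.00 × 3600 / 10⁶ = 34.22 MJ/m².

34.2 MJ/m²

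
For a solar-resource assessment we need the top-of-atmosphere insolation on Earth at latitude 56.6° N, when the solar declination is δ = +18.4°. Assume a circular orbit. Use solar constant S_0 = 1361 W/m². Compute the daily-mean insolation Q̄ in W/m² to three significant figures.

cos h₀ = −tan(+56.6°) tan(+18.400°) = -0.5045, h₀ = 2.0996 rad.
Bracket: h₀ sin ϕ sin δ + cos ϕ cos δ sin h₀ = 2.0996×0.83485×0.31565 + 0.55048×0.94888×0.86341 = 0.553287 + 0.450993 = 1.004280.
Q̄ = (S_0/π) × [bracket] = (1361/π) × 1.004280 = 435.1 W/m².

Q̄ ≈ 435 W/m²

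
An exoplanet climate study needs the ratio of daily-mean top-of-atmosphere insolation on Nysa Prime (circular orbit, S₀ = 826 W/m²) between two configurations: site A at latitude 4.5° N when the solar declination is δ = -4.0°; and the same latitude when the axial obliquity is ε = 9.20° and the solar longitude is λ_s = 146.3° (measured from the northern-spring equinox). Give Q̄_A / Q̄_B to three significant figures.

Q̄_A / Q̄_B ≈ 0.982

— Configuration A (φ=+4.5°):
cos H₀ = −tan(+4.5°) tan(-4.000°) = 0.0055, H₀ = 1.5653 rad.
Bracket: H₀ sin φ sin δ + cos φ cos δ sin H₀ = 1.5653×0.07846×-0.06976 + 0.99692×0.99756×0.99998 = -0.008567 + 0.994468 = 0.985901.
Q̄ = (S₀/π) × [bracket] = (826/π) × 0.985901 = 259.22 W/m².
— Configuration B (φ=+4.5°):
Solar declination: sin δ = sin ε · sin λ_s = sin 9.20° × sin 146.3° = 0.08871, so δ = +5.089°.
cos H₀ = −tan(+4.5°) tan(+5.089°) = -0.0070, H₀ = 1.5778 rad.
Bracket: H₀ sin φ sin δ + cos φ cos δ sin H₀ = 1.5778×0.07846×0.08871 + 0.99692×0.99606×0.99998 = 0.010982 + 0.992972 = 1.003954.
Q̄ = (S₀/π) × [bracket] = (826/π) × 1.003954 = 263.96 W/m².
Ratio Q̄_A / Q̄_B = 259.22 / 263.96 = 0.9820.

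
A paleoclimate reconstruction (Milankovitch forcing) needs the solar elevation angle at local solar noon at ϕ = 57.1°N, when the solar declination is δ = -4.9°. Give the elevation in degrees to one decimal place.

At local noon the hour angle is zero, so the zenith angle equals |ϕ − δ| = |+57.1° − (-4.900°)| = 62.000°.
Elevation = 90° − 62.000° = 28.0°.

28.0°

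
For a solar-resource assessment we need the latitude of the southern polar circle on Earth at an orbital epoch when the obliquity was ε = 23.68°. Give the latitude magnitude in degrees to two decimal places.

The polar circle is the lowest latitude that experiences at least one full rotation of continuous darkness at the northern-summer solstice; it lies at |ϕ| = 90° − ε = 90° − 23.68° = 66.32°.

66.32°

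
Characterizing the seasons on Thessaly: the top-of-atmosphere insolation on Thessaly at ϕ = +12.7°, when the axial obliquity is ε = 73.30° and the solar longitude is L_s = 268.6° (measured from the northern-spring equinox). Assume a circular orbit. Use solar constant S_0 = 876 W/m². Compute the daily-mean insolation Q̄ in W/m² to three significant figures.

Solar declination: sin δ = sin ε · sin L_s = sin 73.30° × sin 268.6° = -0.95754, so δ = -73.243°.
cos h₀ = −tan(+12.7°) tan(-73.243°) = 0.7485, h₀ = 0.7251 rad.
Bracket: h₀ sin ϕ sin δ + cos ϕ cos δ sin h₀ = 0.7251×0.21985×-0.95754 + 0.97553×0.28831×0.66318 = -0.152645 + 0.186523 = 0.033878.
Q̄ = (S_0/π) × [bracket] = (876/π) × 0.033878 = 9.447 W/m².

Q̄ ≈ 9.45 W/m²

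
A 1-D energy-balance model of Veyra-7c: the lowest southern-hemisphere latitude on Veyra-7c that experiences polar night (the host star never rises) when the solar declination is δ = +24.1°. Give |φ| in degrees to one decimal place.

Polar night requires cos H₀ = −tan φ tan δ ≥ 1, i.e. tan φ tan δ ≤ −1.
The boundary is |tan φ| · |tan δ| = 1, so |φ| = 90° − |δ| = 90° − 24.1° = 65.9° in the southern hemisphere.

|φ| = 65.9°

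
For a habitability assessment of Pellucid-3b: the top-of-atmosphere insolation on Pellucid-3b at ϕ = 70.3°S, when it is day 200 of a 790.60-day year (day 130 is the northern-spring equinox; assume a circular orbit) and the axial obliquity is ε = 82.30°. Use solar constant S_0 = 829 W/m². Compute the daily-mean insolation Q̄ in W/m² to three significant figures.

Solar longitude: L_s = 360° × (200 − 130)/790.60 = 31.875°.
sin δ = sin 82.30° × sin 31.875° = 0.52330, so δ = +31.554°.
cos h₀ = −tan(-70.3°) tan(+31.554°) = 1.7151 ≥ 1 ⇒ polar night, h₀ = 0 and Q̄ = 0.

Q̄ ≈ 0.00 W/m²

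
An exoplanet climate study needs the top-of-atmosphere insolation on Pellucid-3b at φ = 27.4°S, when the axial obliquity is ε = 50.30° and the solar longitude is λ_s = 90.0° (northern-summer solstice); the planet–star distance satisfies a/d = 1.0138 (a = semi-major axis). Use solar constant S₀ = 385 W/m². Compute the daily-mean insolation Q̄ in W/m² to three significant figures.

Solar declination: sin δ = sin ε · sin λ_s = sin 50.30° × sin 90.0° = 0.76940, so δ = +50.300°.
cos H₀ = −tan(-27.4°) tan(+50.300°) = 0.6244, H₀ = 0.8965 rad.
Bracket: H₀ sin φ sin δ + cos φ cos δ sin H₀ = 0.8965×-0.46020×0.76940 + 0.88782×0.63877×0.78114 = -0.317431 + 0.442994 = 0.125563.
Inverse-square distance factor (a/d)² = 1.0138² = 1.027790.
Q̄ = (S₀/π) × 1.027790 × [bracket] = (385/π) × 1.027790 × 0.125563 = 15.82 W/m².

Q̄ ≈ 15.8 W/m²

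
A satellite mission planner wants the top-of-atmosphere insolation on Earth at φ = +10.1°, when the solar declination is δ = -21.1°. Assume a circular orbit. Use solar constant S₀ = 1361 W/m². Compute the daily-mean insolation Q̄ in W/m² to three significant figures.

cos H₀ = −tan(+10.1°) tan(-21.100°) = 0.0687, H₀ = 1.5020 rad.
Bracket: H₀ sin φ sin δ + cos φ cos δ sin H₀ = 1.5020×0.17537×-0.36000 + 0.98450×0.93295×0.99764 = -0.094826 + 0.916322 = 0.821496.
Q̄ = (S₀/π) × [bracket] = (1361/π) × 0.821496 = 355.9 W/m².

Q̄ ≈ 356 W/m²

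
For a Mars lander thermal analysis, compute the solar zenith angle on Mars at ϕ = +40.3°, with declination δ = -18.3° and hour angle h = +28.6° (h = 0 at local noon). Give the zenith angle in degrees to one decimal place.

cos θ_z = sin ϕ sin δ + cos ϕ cos δ cos h = -0.203087 + 0.635745 = 0.432658.
θ_z = arccos(0.432658) = 64.4°.

θ_z = 64.4°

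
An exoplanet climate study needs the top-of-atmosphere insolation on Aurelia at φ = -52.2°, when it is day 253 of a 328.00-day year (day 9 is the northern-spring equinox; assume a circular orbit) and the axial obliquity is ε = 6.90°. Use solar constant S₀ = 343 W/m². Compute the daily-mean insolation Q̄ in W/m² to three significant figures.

Q̄ ≈ 83.5 W/m²

Solar longitude: λ_s = 360° × (253 − 9)/328.00 = 267.805°.
sin δ = sin 6.90° × sin 267.805° = -0.12005, so δ = -6.895°.
cos H₀ = −tan(-52.2°) tan(-6.895°) = -0.1559, H₀ = 1.7273 rad.
Bracket: H₀ sin φ sin δ + cos φ cos δ sin H₀ = 1.7273×-0.79016×-0.12005 + 0.61291×0.99277×0.98777 = 0.163849 + 0.601037 = 0.764886.
Q̄ = (S₀/π) × [bracket] = (343/π) × 0.764886 = 83.51 W/m².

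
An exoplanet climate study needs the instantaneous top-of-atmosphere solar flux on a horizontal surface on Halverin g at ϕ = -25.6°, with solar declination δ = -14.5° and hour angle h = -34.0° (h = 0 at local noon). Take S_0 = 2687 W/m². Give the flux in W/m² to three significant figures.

cos θ_z = sin ϕ sin δ + cos ϕ cos δ cos h = 0.108186 + 0.723839 = 0.832025.
Flux = S_0 · cos θ_z = 2687 × 0.832025 = 2236 W/m².

2.24e+03 W/m²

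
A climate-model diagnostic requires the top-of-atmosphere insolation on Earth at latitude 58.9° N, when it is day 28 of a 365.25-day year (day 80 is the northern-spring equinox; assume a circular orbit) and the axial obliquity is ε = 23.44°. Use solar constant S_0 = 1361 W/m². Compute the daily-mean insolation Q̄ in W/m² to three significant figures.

Solar longitude: L_s = 360° × (28 − 80)/365.25 = -51.253°, i.e. -51.253° + 360° = 308.747°.
sin δ = sin 23.44° × sin 308.747° = -0.31024, so δ = -18.074°.
cos h₀ = −tan(+58.9°) tan(-18.074°) = 0.5410, h₀ = 0.9992 rad.
Bracket: h₀ sin ϕ sin δ + cos ϕ cos δ sin h₀ = 0.9992×0.85627×-0.31024 + 0.51653×0.95066×0.84103 = -0.265437 + 0.412983 = 0.147546.
Q̄ = (S_0/π) × [bracket] = (1361/π) × 0.147546 = 63.92 W/m².

Q̄ ≈ 63.9 W/m²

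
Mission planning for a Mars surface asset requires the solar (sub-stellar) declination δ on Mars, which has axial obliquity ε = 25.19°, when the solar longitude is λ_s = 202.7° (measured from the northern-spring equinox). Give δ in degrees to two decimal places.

sin δ = sin ε · sin λ_s = sin 25.19° × sin 202.7° = -0.164250.
δ = arcsin(-0.164250) = -9.45°.

δ = -9.45°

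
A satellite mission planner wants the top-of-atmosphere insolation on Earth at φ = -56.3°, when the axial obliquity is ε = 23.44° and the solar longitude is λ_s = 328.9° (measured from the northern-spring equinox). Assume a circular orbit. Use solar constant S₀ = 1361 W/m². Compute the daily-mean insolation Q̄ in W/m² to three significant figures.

Q̄ ≈ 363 W/m²

Solar declination: sin δ = sin ε · sin λ_s = sin 23.44° × sin 328.9° = -0.20547, so δ = -11.857°.
cos H₀ = −tan(-56.3°) tan(-11.857°) = -0.3148, H₀ = 1.8911 rad.
Bracket: H₀ sin φ sin δ + cos φ cos δ sin H₀ = 1.8911×-0.83195×-0.20547 + 0.55484×0.97866×0.94916 = 0.323266 + 0.515394 = 0.838660.
Q̄ = (S₀/π) × [bracket] = (1361/π) × 0.838660 = 363.3 W/m².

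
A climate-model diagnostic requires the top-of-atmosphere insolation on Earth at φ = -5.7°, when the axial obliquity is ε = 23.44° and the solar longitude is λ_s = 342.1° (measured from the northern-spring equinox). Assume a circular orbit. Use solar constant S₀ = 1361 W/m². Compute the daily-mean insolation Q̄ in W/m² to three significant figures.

Q̄ ≈ 436 W/m²

Solar declination: sin δ = sin ε · sin λ_s = sin 23.44° × sin 342.1° = -0.12226, so δ = -7.023°.
cos H₀ = −tan(-5.7°) tan(-7.023°) = -0.0123, H₀ = 1.5831 rad.
Bracket: H₀ sin φ sin δ + cos φ cos δ sin H₀ = 1.5831×-0.09932×-0.12226 + 0.99506×0.99250×0.99992 = 0.019223 + 0.987518 = 1.006741.
Q̄ = (S₀/π) × [bracket] = (1361/π) × 1.006741 = 436.1 W/m².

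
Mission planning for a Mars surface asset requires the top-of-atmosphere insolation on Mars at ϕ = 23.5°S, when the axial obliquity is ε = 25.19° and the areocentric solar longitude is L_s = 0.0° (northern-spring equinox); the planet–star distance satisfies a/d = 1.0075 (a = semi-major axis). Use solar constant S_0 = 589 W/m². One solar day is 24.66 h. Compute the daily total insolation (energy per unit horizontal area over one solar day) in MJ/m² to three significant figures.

sin δ = sin 25.19° × sin 0.0° = 0.00000, so δ = +0.000°.
cos h₀ = −tan(-23.5°) tan(+0.000°) = 0.0000, h₀ = 1.5708 rad.
Bracket: h₀ sin ϕ sin δ + cos ϕ cos δ sin h₀ = 1.5708×-0.39875×0.00000 + 0.91706×1.00000×1.00000 = -0.000000 + 0.917060 = 0.917060.
Inverse-square distance factor (a/d)² = 1.0075² = 1.015056.
Q̄ = (S_0/π) × 1.015056 × [bracket] = (589/π) × 1.015056 × 0.917060 = 174.52 W/m².
Daily total = Q̄ × 24.66 h × 3600 s/h = 174.52 × 24.66 × 3600 / 10⁶ = 15.49 MJ/m².

15.5 MJ/m²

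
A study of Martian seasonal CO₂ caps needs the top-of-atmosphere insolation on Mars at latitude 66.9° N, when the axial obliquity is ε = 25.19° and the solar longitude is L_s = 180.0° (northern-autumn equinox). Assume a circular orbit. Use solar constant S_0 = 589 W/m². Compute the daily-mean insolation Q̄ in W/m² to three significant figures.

Solar declination: sin δ = sin ε · sin L_s = sin 25.19° × sin 180.0° = 0.00000, so δ = +0.000°.
cos h₀ = −tan(+66.9°) tan(+0.000°) = -0.0000, h₀ = 1.5708 rad.
Bracket: h₀ sin ϕ sin δ + cos ϕ cos δ sin h₀ = 1.5708×0.91982×0.00000 + 0.39234×1.00000×1.00000 = 0.000000 + 0.392340 = 0.392340.
Q̄ = (S_0/π) × [bracket] = (589/π) × 0.392340 = 73.56 W/m².

Q̄ ≈ 73.6 W/m²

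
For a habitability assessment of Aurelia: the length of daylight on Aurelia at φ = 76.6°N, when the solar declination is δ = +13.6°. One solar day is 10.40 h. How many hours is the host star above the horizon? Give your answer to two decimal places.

Sunrise equation: cos H₀ = −tan φ · tan δ = -1.0155 ≤ −1, so the host star never sets (polar day) and H₀ = π.
Daylight = 2H₀/(2π) × 10.40 h = (3.1416/π) × 10.40 = 10.40 h.

10.40 h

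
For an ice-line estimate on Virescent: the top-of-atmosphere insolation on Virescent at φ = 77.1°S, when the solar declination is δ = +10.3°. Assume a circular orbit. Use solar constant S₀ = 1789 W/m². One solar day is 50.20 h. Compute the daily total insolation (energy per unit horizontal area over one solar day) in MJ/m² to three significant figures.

2.02 MJ/m²

cos H₀ = −tan(-77.1°) tan(+10.300°) = 0.7935, H₀ = 0.6543 rad.
Bracket: H₀ sin φ sin δ + cos φ cos δ sin H₀ = 0.6543×-0.97476×0.17880 + 0.22325×0.98389×0.60860 = -0.114036 + 0.133681 = 0.019645.
Q̄ = (S₀/π) × [bracket] = (1789/π) × 0.019645 = 11.187 W/m².
Daily total = Q̄ × 50.20 h × 3600 s/h = 11.187 × 50.20 × 3600 / 10⁶ = 2.022 MJ/m².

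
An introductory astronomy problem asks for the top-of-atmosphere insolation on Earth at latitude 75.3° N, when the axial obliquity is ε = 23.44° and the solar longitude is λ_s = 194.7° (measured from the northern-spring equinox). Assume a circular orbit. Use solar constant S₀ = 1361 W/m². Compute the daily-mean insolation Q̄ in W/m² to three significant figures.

Solar declination: sin δ = sin ε · sin λ_s = sin 23.44° × sin 194.7° = -0.10094, so δ = -5.793°.
cos H₀ = −tan(+75.3°) tan(-5.793°) = 0.3867, H₀ = 1.1737 rad.
Bracket: H₀ sin φ sin δ + cos φ cos δ sin H₀ = 1.1737×0.96727×-0.10094 + 0.25376×0.99489×0.92219 = -0.114596 + 0.232819 = 0.118223.
Q̄ = (S₀/π) × [bracket] = (1361/π) × 0.118223 = 51.22 W/m².

Q̄ ≈ 51.2 W/m²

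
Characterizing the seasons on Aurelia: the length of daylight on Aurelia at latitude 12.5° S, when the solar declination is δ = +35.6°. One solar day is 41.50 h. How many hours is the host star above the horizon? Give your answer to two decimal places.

cos h₀ = −tan ϕ · tan δ = −tan(-12.5°) × tan(+35.600°) = 0.1587, so h₀ = 1.4114 rad = 80.87°.
Daylight = 2h₀/(2π) × 41.50 h = (1.4114/π) × 41.50 = 18.64 h.

18.64 h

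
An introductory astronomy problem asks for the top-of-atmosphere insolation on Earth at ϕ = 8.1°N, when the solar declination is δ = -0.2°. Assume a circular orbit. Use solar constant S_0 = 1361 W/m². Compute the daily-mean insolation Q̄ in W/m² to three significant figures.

Q̄ ≈ 429 W/m²

cos h₀ = −tan(+8.1°) tan(-0.200°) = 0.0005, h₀ = 1.5703 rad.
Bracket: h₀ sin ϕ sin δ + cos ϕ cos δ sin h₀ = 1.5703×0.14090×-0.00349 + 0.99002×0.99999×1.00000 = -0.000772 + 0.990010 = 0.989238.
Q̄ = (S_0/π) × [bracket] = (1361/π) × 0.989238 = 428.6 W/m².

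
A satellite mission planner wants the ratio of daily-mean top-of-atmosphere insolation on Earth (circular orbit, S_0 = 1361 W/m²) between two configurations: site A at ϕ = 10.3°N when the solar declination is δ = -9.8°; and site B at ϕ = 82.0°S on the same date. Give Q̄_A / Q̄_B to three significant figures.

— Configuration A (ϕ=+10.3°):
cos h₀ = −tan(+10.3°) tan(-9.800°) = 0.0314, h₀ = 1.5394 rad.
Bracket: h₀ sin ϕ sin δ + cos ϕ cos δ sin h₀ = 1.5394×0.17880×-0.17021 + 0.98389×0.98541×0.99951 = -0.046849 + 0.969060 = 0.922211.
Q̄ = (S_0/π) × [bracket] = (1361/π) × 0.922211 = 399.52 W/m².
— Configuration B (ϕ=-82.0°):
cos h₀ = −tan(-82.0°) tan(-9.800°) = -1.2290 ≤ −1 ⇒ polar day, h₀ = π.
Bracket: h₀ sin ϕ sin δ + cos ϕ cos δ sin h₀ = 3.1416×-0.99027×-0.17021 + 0.13917×0.98541×0.00000 = 0.529529 + 0.000000 = 0.529529.
Q̄ = (S_0/π) × [bracket] = (1361/π) × 0.529529 = 229.40 W/m².
Ratio Q̄_A / Q̄_B = 399.52 / 229.40 = 1.742.

Q̄_A / Q̄_B ≈ 1.74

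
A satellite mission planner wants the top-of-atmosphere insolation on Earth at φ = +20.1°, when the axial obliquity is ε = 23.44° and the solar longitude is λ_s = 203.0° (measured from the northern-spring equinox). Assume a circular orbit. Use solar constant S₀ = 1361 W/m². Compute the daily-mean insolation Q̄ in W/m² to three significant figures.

Solar declination: sin δ = sin ε · sin λ_s = sin 23.44° × sin 203.0° = -0.15543, so δ = -8.942°.
cos H₀ = −tan(+20.1°) tan(-8.942°) = 0.0576, H₀ = 1.5132 rad.
Bracket: H₀ sin φ sin δ + cos φ cos δ sin H₀ = 1.5132×0.34366×-0.15543 + 0.93909×0.98785×0.99834 = -0.080828 + 0.926140 = 0.845312.
Q̄ = (S₀/π) × [bracket] = (1361/π) × 0.845312 = 366.2 W/m².

Q̄ ≈ 366 W/m²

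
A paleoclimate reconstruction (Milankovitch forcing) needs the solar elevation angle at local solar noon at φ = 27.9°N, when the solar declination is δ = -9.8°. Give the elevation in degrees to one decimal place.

52.3°

At local noon the hour angle is zero, so the zenith angle equals |φ − δ| = |+27.9° − (-9.800°)| = 37.700°.
Elevation = 90° − 37.700° = 52.3°.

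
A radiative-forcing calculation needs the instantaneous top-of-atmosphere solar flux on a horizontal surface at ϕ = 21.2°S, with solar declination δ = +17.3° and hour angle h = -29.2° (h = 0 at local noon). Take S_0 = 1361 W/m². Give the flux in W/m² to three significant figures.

911 W/m²

cos θ_z = sin ϕ sin δ + cos ϕ cos δ cos h = -0.107538 + 0.777028 = 0.669490.
Flux = S_0 · cos θ_z = 1361 × 0.669490 = 911.2 W/m².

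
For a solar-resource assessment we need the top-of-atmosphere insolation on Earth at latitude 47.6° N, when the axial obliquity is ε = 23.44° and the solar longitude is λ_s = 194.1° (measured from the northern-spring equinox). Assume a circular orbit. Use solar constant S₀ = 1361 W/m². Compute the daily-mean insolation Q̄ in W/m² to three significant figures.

Q̄ ≈ 244 W/m²

Solar declination: sin δ = sin ε · sin λ_s = sin 23.44° × sin 194.1° = -0.09691, so δ = -5.561°.
cos H₀ = −tan(+47.6°) tan(-5.561°) = 0.1066, H₀ = 1.4640 rad.
Bracket: H₀ sin φ sin δ + cos φ cos δ sin H₀ = 1.4640×0.73846×-0.09691 + 0.67430×0.99529×0.99430 = -0.104770 + 0.667299 = 0.562529.
Q̄ = (S₀/π) × [bracket] = (1361/π) × 0.562529 = 243.7 W/m².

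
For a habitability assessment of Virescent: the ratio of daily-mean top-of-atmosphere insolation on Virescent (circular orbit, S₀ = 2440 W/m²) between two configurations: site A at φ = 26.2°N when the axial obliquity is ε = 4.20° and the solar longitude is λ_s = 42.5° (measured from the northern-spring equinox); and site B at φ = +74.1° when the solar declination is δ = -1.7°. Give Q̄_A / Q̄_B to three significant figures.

Q̄_A / Q̄_B ≈ 4.04

— Configuration A (φ=+26.2°):
Solar declination: sin δ = sin ε · sin λ_s = sin 4.20° × sin 42.5° = 0.04948, so δ = +2.836°.
cos H₀ = −tan(+26.2°) tan(+2.836°) = -0.0244, H₀ = 1.5952 rad.
Bracket: H₀ sin φ sin δ + cos φ cos δ sin H₀ = 1.5952×0.44151×0.04948 + 0.89726×0.99878×0.99970 = 0.034849 + 0.895896 = 0.930745.
Q̄ = (S₀/π) × [bracket] = (2440/π) × 0.930745 = 722.89 W/m².
— Configuration B (φ=+74.1°):
cos H₀ = −tan(+74.1°) tan(-1.700°) = 0.1042, H₀ = 1.4664 rad.
Bracket: H₀ sin φ sin δ + cos φ cos δ sin H₀ = 1.4664×0.96174×-0.02967 + 0.27396×0.99956×0.99456 = -0.041843 + 0.272350 = 0.230507.
Q̄ = (S₀/π) × [bracket] = (2440/π) × 0.230507 = 179.03 W/m².
Ratio Q̄_A / Q̄_B = 722.89 / 179.03 = 4.038.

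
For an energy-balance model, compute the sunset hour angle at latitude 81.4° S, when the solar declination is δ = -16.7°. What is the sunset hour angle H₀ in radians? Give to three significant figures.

Sunrise equation: cos H₀ = −tan φ · tan δ = -1.9838 ≤ −1, so the Sun never sets (polar day) and H₀ = π.

H₀ = 3.14 rad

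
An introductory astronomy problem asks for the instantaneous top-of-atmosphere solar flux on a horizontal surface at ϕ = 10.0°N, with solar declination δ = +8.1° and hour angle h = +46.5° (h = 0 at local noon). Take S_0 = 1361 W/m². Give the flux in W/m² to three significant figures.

947 W/m²

cos θ_z = sin ϕ sin δ + cos ϕ cos δ cos h = 0.024467 + 0.671134 = 0.695601.
Flux = S_0 · cos θ_z = 1361 × 0.695601 = 946.7 W/m².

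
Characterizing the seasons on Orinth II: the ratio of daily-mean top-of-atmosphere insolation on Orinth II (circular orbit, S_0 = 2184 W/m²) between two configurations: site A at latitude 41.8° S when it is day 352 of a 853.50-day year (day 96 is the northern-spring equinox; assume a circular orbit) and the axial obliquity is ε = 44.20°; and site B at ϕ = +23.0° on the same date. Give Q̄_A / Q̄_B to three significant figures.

Q̄_A / Q̄_B ≈ 0.0440

— Configuration A (ϕ=-41.8°):
Solar longitude: L_s = 360° × (352 − 96)/853.50 = 107.979°.
sin δ = sin 44.20° × sin 107.979° = 0.66312, so δ = +41.538°.
cos h₀ = −tan(-41.8°) tan(+41.538°) = 0.7921, h₀ = 0.6565 rad.
Bracket: h₀ sin ϕ sin δ + cos ϕ cos δ sin h₀ = 0.6565×-0.66653×0.66312 + 0.74548×0.74851×0.61038 = -0.290166 + 0.340592 = 0.050426.
Q̄ = (S_0/π) × [bracket] = (2184/π) × 0.050426 = 35.056 W/m².
— Configuration B (ϕ=+23.0°):
cos h₀ = −tan(+23.0°) tan(+41.538°) = -0.3761, h₀ = 1.9563 rad.
Bracket: h₀ sin ϕ sin δ + cos ϕ cos δ sin h₀ = 1.9563×0.39073×0.66312 + 0.92050×0.74851×0.92660 = 0.506879 + 0.638431 = 1.145310.
Q̄ = (S_0/π) × [bracket] = (2184/π) × 1.145310 = 796.21 W/m².
Ratio Q̄_A / Q̄_B = 35.056 / 796.21 = 0.04403.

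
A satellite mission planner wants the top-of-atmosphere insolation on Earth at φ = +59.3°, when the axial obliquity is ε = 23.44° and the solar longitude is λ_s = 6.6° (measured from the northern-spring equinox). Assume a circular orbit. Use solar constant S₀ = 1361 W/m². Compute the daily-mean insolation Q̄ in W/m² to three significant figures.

Q̄ ≈ 248 W/m²

Solar declination: sin δ = sin ε · sin λ_s = sin 23.44° × sin 6.6° = 0.04572, so δ = +2.621°.
cos H₀ = −tan(+59.3°) tan(+2.621°) = -0.0771, H₀ = 1.6480 rad.
Bracket: H₀ sin φ sin δ + cos φ cos δ sin H₀ = 1.6480×0.85985×0.04572 + 0.51054×0.99895×0.99702 = 0.064787 + 0.508484 = 0.573271.
Q̄ = (S₀/π) × [bracket] = (1361/π) × 0.573271 = 248.4 W/m².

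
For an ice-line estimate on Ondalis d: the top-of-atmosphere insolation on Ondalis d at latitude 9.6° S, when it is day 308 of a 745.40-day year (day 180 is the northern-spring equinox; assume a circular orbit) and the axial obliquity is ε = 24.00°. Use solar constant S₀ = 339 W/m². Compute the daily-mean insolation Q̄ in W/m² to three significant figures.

Q̄ ≈ 89.4 W/m²

Solar longitude: λ_s = 360° × (308 − 180)/745.40 = 61.819°.
sin δ = sin 24.00° × sin 61.819° = 0.35852, so δ = +21.009°.
cos H₀ = −tan(-9.6°) tan(+21.009°) = 0.0650, H₀ = 1.5058 rad.
Bracket: H₀ sin φ sin δ + cos φ cos δ sin H₀ = 1.5058×-0.16677×0.35852 + 0.98600×0.93352×0.99789 = -0.090032 + 0.918509 = 0.828477.
Q̄ = (S₀/π) × [bracket] = (339/π) × 0.828477 = 89.40 W/m².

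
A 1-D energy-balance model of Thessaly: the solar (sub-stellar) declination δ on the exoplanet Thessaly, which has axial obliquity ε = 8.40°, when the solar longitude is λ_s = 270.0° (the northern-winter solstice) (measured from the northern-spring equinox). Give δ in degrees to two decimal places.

sin δ = sin ε · sin λ_s = sin 8.40° × sin 270.0° = -0.146083.
δ = arcsin(-0.146083) = -8.40°.

δ = -8.40°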